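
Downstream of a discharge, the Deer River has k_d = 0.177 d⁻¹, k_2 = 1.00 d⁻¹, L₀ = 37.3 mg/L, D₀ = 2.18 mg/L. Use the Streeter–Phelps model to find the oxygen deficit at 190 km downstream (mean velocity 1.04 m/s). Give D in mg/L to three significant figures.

Travel time t = x/v = 190 km / (1.04 m/s) = 190000 m / 1.04 m/s = 182700 s = 2.114 d.
k_d L₀/(k_2−k_d) = 0.177×37.3/(1.00−0.177) = 6.602/0.8230 = 8.022 mg/L.
e^(−k_d t) = e^(−0.177×2.114) = 0.6878; e^(−k_2 t) = e^(−1.00×2.114) = 0.1207.
D = 8.022 × (0.6878 − 0.1207) + 2.18 × 0.1207 = 4.549 + 0.2631 = 4.812 mg/L.

D ≈ 4.81 mg/L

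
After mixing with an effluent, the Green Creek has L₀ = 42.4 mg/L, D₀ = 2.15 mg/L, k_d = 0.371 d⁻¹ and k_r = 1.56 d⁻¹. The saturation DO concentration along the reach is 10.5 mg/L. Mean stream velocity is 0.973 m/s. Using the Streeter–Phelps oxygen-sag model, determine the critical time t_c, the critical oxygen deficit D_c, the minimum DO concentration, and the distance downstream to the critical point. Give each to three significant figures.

t_c ≈ 1.06 d; D_c ≈ 6.81 mg/L; min DO ≈ 3.69 mg/L; x_c ≈ 89.0 km

At the critical point dD/dt = 0, so k_d L₀ e^(−k_d t) = k_r D. Substituting D(t) from the Streeter–Phelps equation and solving for t gives
t_c = ln[(k_r/k_d)(1 − D₀(k_r−k_d)/(k_d L₀))] / (k_r−k_d).
Here k_r−k_d = 1.189 d⁻¹ and 1 − D₀(k_r−k_d)/(k_d L₀) = 1 − 2.15×1.189/(0.371×42.4) = 0.8375, so
t_c = ln(4.205 × 0.8375) / 1.189 = 1.259 / 1.189 = 1.059 d.
L(t_c) = L₀ e^(−k_d t_c) = 42.4 × 0.6752 = 28.63 mg/L, and at the critical point k_r D_c = k_d L, so D_c = (0.371/1.56) × 28.63 = 6.808 mg/L.
Minimum DO = C_s − D_c = 10.5 − 6.808 = 3.692 mg/L.
x_c = v t_c = 0.973 m/s × 1.059 d × 86400 s/d = 89010 m ≈ 89.0 km.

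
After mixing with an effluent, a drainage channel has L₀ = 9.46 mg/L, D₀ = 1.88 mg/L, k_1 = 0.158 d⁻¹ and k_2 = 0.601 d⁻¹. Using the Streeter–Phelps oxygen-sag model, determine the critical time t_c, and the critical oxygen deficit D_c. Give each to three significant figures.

At the critical point dD/dt = 0, so k_1 L₀ e^(−k_1 t) = k_2 D. Substituting D(t) from the Streeter–Phelps equation and solving for t gives
t_c = ln[(k_2/k_1)(1 − D₀(k_2−k_1)/(k_1 L₀))] / (k_2−k_1).
Here k_2−k_1 = 0.4430 d⁻¹ and 1 − D₀(k_2−k_1)/(k_1 L₀) = 1 − 1.88×0.4430/(0.158×9.46) = 0.4428, so
t_c = ln(3.804 × 0.4428) / 0.4430 = 0.5214 / 0.4430 = 1.177 d.
L(t_c) = L₀ e^(−k_1 t_c) = 9.46 × 0.8303 = 7.855 mg/L, and at the critical point k_2 D_c = k_1 L, so D_c = (0.158/0.601) × 7.855 = 2.065 mg/L.

t_c ≈ 1.18 d; D_c ≈ 2.06 mg/L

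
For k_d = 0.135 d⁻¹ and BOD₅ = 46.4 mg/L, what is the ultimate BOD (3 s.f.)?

L₀ ≈ 94.5 mg/L

BOD₅ = L₀(1 − e^(−5k_d)) ⇒ L₀ = BOD₅ / (1 − e^(−5×0.135))
= 46.4 / (1 − 0.5092) = 46.4 / 0.4908 = 94.53 mg/L.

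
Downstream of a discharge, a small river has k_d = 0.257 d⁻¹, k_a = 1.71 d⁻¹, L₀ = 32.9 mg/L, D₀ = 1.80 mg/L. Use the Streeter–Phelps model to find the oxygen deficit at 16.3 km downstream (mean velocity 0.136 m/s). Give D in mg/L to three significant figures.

D ≈ 3.70 mg/L

Travel time t = x/v = 16.3 km / (0.136 m/s) = 16300 m / 0.136 m/s = 119900 s = 1.387 d.
k_d L₀/(k_a−k_d) = 0.257×32.9/(1.71−0.257) = 8.455/1.453 = 5.819 mg/L.
e^(−k_d t) = e^(−0.257×1.387) = 0.7001; e^(−k_a t) = e^(−1.71×1.387) = 0.09329.
D = 5.819 × (0.7001 − 0.09329) + 1.80 × 0.09329 = 3.531 + 0.1679 = 3.699 mg/L.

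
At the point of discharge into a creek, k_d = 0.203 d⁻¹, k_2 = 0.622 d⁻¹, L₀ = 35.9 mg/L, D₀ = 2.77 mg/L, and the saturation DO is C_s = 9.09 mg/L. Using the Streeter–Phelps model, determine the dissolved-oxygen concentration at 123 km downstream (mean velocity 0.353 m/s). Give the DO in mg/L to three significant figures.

DO ≈ 2.61 mg/L

Travel time t = x/v = 123 km / (0.353 m/s) = 123000 m / 0.353 m/s = 348400 s = 4.033 d.
k_d L₀/(k_2−k_d) = 0.203×35.9/(0.622−0.203) = 7.288/0.4190 = 17.39 mg/L.
e^(−k_d t) = e^(−0.203×4.033) = 0.4410; e^(−k_2 t) = e^(−0.622×4.033) = 0.08139.
D = 17.39 × (0.4410 − 0.08139) + 2.77 × 0.08139 = 6.255 + 0.2255 = 6.480 mg/L.
DO = C_s − D = 9.09 − 6.480 = 2.610 mg/L.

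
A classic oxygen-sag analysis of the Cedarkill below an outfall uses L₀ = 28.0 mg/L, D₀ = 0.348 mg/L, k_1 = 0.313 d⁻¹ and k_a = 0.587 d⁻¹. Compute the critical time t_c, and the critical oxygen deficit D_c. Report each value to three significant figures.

t_c ≈ 2.26 d; D_c ≈ 7.37 mg/L

t_c = [1/(k_a−k_1)] ln[(k_a/k_1)(1 − D₀(k_a−k_1)/(k_1 L₀))]
= [1/(0.587−0.313)] ln[(0.587/0.313)(1 − 0.348×0.2740/(0.313×28.0))]
= (1/0.2740) ln[1.875 × 0.9891] = 3.650 × ln(1.855) = 3.650 × 0.6179 = 2.255 d.
L(t_c) = L₀ e^(−k_1 t_c) = 28.0 × 0.4937 = 13.82 mg/L, and at the critical point k_a D_c = k_1 L, so D_c = (0.313/0.587) × 13.82 = 7.371 mg/L.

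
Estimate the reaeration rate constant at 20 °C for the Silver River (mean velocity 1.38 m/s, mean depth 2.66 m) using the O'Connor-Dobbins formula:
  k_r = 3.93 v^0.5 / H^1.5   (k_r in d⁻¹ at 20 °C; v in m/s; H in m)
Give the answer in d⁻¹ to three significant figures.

k_r ≈ 1.06 d⁻¹

k_r = 3.93 × 1.38^0.5 / 2.66^1.5 = 3.93 × 1.175 / 4.338 = 1.064 d⁻¹.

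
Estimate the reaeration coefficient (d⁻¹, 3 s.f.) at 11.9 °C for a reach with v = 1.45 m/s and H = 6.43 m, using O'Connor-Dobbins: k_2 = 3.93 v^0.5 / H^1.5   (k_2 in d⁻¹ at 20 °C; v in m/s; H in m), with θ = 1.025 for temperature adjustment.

k_2 ≈ 0.238 d⁻¹

k_2(20) = 3.93 × 1.45^0.5 / 6.43^1.5 = 3.93 × 1.204 / 16.30 = 0.2902 d⁻¹.
k_2(11.9) = 0.2902 × 1.025^(11.9−20) = 0.2902 × 0.8187 = 0.2376 d⁻¹.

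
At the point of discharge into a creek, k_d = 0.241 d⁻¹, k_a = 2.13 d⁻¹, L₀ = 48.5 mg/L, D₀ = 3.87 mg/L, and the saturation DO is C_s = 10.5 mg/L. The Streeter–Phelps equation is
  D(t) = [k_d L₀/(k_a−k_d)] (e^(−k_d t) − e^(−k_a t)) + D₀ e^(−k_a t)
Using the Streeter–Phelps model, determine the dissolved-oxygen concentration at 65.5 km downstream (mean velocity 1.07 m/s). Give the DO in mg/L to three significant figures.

Travel time t = x/v = 65.5 km / (1.07 m/s) = 65500 m / 1.07 m/s = 61210 s = 0.7085 d.
k_d L₀/(k_a−k_d) = 0.241×48.5/(2.13−0.241) = 11.69/1.889 = 6.188 mg/L.
e^(−k_d t) = e^(−0.241×0.7085) = 0.8430; e^(−k_a t) = e^(−2.13×0.7085) = 0.2211.
D = 6.188 × (0.8430 − 0.2211) + 3.87 × 0.2211 = 3.848 + 0.8557 = 4.704 mg/L.
DO = C_s − D = 10.5 − 4.704 = 5.796 mg/L.

DO ≈ 5.80 mg/L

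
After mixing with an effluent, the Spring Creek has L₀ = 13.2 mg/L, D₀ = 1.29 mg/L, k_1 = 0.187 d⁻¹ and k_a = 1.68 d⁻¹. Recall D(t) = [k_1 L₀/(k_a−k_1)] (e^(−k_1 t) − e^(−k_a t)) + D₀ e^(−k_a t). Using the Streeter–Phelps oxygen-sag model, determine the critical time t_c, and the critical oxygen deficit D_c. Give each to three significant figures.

With k_a/k_1 = 8.984 and 1 − D₀(k_a−k_1)/(k_1 L₀) = 0.2197,
t_c = ln(8.984 × 0.2197) / (1.68 − 0.187) = ln(1.974) / 1.493 = 0.6802/1.493 = 0.4556 d.
D_c = (k_1/k_a) L₀ e^(−k_1 t_c) = (0.187/1.68) × 13.2 × e^(−0.187×0.4556) = 0.1113 × 13.2 × 0.9183 = 1.349 mg/L.

t_c ≈ 0.456 d; D_c ≈ 1.35 mg/L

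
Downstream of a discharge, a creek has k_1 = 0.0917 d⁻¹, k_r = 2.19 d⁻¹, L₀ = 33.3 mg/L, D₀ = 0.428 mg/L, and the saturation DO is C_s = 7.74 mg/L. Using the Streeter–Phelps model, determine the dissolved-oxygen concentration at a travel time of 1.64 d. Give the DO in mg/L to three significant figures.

DO ≈ 6.52 mg/L

k_1 L₀/(k_r−k_1) = 0.0917×33.3/(2.19−0.0917) = 3.054/2.098 = 1.455 mg/L.
e^(−k_1 t) = e^(−0.0917×1.640) = 0.8604; e^(−k_r t) = e^(−2.19×1.640) = 0.02755.
D = 1.455 × (0.8604 − 0.02755) + 0.428 × 0.02755 = 1.212 + 0.01179 = 1.224 mg/L.
DO = C_s − D = 7.74 − 1.224 = 6.516 mg/L.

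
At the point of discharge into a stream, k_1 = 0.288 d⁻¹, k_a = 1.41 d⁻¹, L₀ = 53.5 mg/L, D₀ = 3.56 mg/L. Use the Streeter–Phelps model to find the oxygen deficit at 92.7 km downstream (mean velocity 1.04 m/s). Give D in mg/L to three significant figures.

Travel time t = x/v = 92.7 km / (1.04 m/s) = 92700 m / 1.04 m/s = 89130 s = 1.032 d.
k_1 L₀/(k_a−k_1) = 0.288×53.5/(1.41−0.288) = 15.41/1.122 = 13.73 mg/L.
e^(−k_1 t) = e^(−0.288×1.032) = 0.7430; e^(−k_a t) = e^(−1.41×1.032) = 0.2335.
D = 13.73 × (0.7430 − 0.2335) + 3.56 × 0.2335 = 6.996 + 0.8312 = 7.828 mg/L.

D ≈ 7.83 mg/L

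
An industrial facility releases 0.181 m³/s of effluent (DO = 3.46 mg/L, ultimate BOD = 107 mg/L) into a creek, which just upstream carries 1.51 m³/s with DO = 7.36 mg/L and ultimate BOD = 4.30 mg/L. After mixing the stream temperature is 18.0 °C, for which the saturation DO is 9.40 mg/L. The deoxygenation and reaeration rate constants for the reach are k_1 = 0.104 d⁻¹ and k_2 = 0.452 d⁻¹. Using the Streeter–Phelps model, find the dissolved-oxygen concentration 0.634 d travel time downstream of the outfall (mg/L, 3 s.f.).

DO ≈ 6.71 mg/L

Mixed DO = (1.51×7.36 + 0.181×3.46)/(1.51+0.181) = 11.74/1.691 = 6.943 mg/L.
Mixed L₀ = (1.51×4.30 + 0.181×107)/(1.691) = 25.86/1.691 = 15.29 mg/L.
Initial deficit D₀ = C_s − DO₀ = 9.40 − 6.943 = 2.457 mg/L.
D(0.634) = [0.104×15.29/(0.452−0.104)](e^(−0.104×0.634) − e^(−0.452×0.634)) + 2.457 e^(−0.452×0.634)
= 4.570 × (0.9362 − 0.7508) + 2.457 × 0.7508 = 2.692 mg/L.
DO = 9.40 − 2.692 = 6.708 mg/L.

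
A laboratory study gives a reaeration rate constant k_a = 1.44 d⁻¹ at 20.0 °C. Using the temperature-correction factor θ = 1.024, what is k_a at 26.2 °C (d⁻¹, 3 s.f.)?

k_a(T₂) = k_a(T₁) · θ^(T₂−T₁) = 1.44 × 1.024^(26.2−20.0)
= 1.44 × 1.024^6.20 = 1.44 × 1.158 = 1.668 d⁻¹.

k_a ≈ 1.67 d⁻¹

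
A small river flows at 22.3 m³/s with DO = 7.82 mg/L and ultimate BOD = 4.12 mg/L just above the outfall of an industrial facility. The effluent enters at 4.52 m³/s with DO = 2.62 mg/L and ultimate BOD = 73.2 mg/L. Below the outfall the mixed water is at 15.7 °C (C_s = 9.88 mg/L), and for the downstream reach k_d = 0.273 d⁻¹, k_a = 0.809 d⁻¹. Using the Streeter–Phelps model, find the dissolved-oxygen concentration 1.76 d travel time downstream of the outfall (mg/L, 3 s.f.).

Mixed DO = (22.3×7.82 + 4.52×2.62)/(22.3+4.52) = 186.2/26.82 = 6.944 mg/L.
Mixed L₀ = (22.3×4.12 + 4.52×73.2)/(26.82) = 422.7/26.82 = 15.76 mg/L.
Initial deficit D₀ = C_s − DO₀ = 9.88 − 6.944 = 2.936 mg/L.
D(1.76) = [0.273×15.76/(0.809−0.273)](e^(−0.273×1.76) − e^(−0.809×1.76)) + 2.936 e^(−0.809×1.76)
= 8.028 × (0.6185 − 0.2408) + 2.936 × 0.2408 = 3.739 mg/L.
DO = 9.88 − 3.739 = 6.141 mg/L.

DO ≈ 6.14 mg/L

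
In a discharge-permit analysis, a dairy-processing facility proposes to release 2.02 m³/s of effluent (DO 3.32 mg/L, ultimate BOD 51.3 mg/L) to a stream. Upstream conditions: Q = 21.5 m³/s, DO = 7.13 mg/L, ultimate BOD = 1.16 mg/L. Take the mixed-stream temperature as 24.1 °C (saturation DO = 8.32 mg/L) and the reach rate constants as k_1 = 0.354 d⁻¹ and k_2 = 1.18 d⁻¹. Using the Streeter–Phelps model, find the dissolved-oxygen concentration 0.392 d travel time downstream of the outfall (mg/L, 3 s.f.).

Mixed DO = (21.5×7.13 + 2.02×3.32)/(21.5+2.02) = 160.0/23.52 = 6.803 mg/L.
Mixed L₀ = (21.5×1.16 + 2.02×51.3)/(23.52) = 128.6/23.52 = 5.466 mg/L.
Initial deficit D₀ = C_s − DO₀ = 8.32 − 6.803 = 1.517 mg/L.
D(0.392) = [0.354×5.466/(1.18−0.354)](e^(−0.354×0.392) − e^(−1.18×0.392)) + 1.517 e^(−1.18×0.392)
= 2.343 × (0.8704 − 0.6297) + 1.517 × 0.6297 = 1.519 mg/L.
DO = 8.32 − 1.519 = 6.801 mg/L.

DO ≈ 6.80 mg/L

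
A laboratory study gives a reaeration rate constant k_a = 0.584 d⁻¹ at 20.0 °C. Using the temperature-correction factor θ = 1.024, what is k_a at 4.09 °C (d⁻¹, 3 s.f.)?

k_a(T₂) = k_a(T₁) · θ^(T₂−T₁) = 0.584 × 1.024^(4.09−20.0)
= 0.584 × 1.024^-15.9 = 0.584 × 0.6857 = 0.4004 d⁻¹.

k_a ≈ 0.400 d⁻¹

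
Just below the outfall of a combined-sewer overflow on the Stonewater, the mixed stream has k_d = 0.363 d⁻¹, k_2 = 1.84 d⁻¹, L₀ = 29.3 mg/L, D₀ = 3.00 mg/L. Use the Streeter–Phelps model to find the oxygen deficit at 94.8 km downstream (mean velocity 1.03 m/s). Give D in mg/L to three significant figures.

Travel time t = x/v = 94.8 km / (1.03 m/s) = 94800 m / 1.03 m/s = 92040 s = 1.065 d.
k_d L₀/(k_2−k_d) = 0.363×29.3/(1.84−0.363) = 10.64/1.477 = 7.201 mg/L.
e^(−k_d t) = e^(−0.363×1.065) = 0.6793; e^(−k_2 t) = e^(−1.84×1.065) = 0.1408.
D = 7.201 × (0.6793 − 0.1408) + 3.00 × 0.1408 = 3.877 + 0.4225 = 4.300 mg/L.

D ≈ 4.30 mg/L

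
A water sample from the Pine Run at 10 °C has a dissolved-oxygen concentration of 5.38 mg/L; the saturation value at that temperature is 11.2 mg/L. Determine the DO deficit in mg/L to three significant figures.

D = C_s − C = 11.2 − 5.38 = 5.82 mg/L.

D ≈ 5.82 mg/L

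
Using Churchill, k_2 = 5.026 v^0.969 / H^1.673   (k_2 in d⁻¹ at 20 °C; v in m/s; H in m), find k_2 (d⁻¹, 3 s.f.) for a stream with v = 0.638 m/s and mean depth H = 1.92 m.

k_2 ≈ 1.09 d⁻¹

k_2 = 5.026 × 0.638^0.969 / 1.92^1.673 = 5.026 × 0.6470 / 2.978 = 1.092 d⁻¹.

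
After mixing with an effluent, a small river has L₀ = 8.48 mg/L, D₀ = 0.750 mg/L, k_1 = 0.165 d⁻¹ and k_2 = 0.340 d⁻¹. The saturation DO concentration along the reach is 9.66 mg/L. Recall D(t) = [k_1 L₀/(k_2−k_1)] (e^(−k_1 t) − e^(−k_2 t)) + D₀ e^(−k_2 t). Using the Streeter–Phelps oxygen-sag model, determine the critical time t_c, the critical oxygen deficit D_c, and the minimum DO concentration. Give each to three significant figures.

At the critical point dD/dt = 0, so k_1 L₀ e^(−k_1 t) = k_2 D. Substituting D(t) from the Streeter–Phelps equation and solving for t gives
t_c = ln[(k_2/k_1)(1 − D₀(k_2−k_1)/(k_1 L₀))] / (k_2−k_1).
Here k_2−k_1 = 0.1750 d⁻¹ and 1 − D₀(k_2−k_1)/(k_1 L₀) = 1 − 0.750×0.1750/(0.165×8.48) = 0.9062, so
t_c = ln(2.061 × 0.9062) / 0.1750 = 0.6245 / 0.1750 = 3.569 d.
D_c = (k_1/k_2) L₀ e^(−k_1 t_c) = (0.165/0.340) × 8.48 × e^(−0.165×3.569) = 0.4853 × 8.48 × 0.5550 = 2.284 mg/L.
Minimum DO = C_s − D_c = 9.66 − 2.284 = 7.376 mg/L.

t_c ≈ 3.57 d; D_c ≈ 2.28 mg/L; min DO ≈ 7.38 mg/L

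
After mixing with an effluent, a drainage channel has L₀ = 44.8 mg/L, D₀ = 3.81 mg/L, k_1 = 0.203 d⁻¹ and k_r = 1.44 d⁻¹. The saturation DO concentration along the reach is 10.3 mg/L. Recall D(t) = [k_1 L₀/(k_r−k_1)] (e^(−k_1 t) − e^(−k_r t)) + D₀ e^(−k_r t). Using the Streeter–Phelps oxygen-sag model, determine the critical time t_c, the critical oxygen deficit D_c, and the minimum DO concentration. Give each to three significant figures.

At the critical point dD/dt = 0, so k_1 L₀ e^(−k_1 t) = k_r D. Substituting D(t) from the Streeter–Phelps equation and solving for t gives
t_c = ln[(k_r/k_1)(1 − D₀(k_r−k_1)/(k_1 L₀))] / (k_r−k_1).
Here k_r−k_1 = 1.237 d⁻¹ and 1 − D₀(k_r−k_1)/(k_1 L₀) = 1 − 3.81×1.237/(0.203×44.8) = 0.4818, so
t_c = ln(7.094 × 0.4818) / 1.237 = 1.229 / 1.237 = 0.9935 d.
D_c = (k_1/k_r) L₀ e^(−k_1 t_c) = (0.203/1.44) × 44.8 × e^(−0.203×0.9935) = 0.1410 × 44.8 × 0.8174 = 5.162 mg/L.
Minimum DO = C_s − D_c = 10.3 − 5.162 = 5.138 mg/L.

t_c ≈ 0.993 d; D_c ≈ 5.16 mg/L; min DO ≈ 5.14 mg/L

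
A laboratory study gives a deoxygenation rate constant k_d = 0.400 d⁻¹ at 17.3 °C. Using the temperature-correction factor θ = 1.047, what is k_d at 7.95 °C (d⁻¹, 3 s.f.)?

k_d(T₂) = k_d(T₁) · θ^(T₂−T₁) = 0.400 × 1.047^(7.95−17.3)
= 0.400 × 1.047^-9.35 = 0.400 × 0.6509 = 0.2604 d⁻¹.

k_d ≈ 0.260 d⁻¹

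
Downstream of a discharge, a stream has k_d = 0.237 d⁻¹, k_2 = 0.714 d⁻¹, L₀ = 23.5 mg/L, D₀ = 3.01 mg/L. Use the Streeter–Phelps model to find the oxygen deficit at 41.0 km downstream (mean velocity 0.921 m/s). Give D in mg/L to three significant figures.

D ≈ 4.34 mg/L

Travel time t = x/v = 41.0 km / (0.921 m/s) = 41000 m / 0.921 m/s = 44520 s = 0.5152 d.
k_d L₀/(k_2−k_d) = 0.237×23.5/(0.714−0.237) = 5.569/0.4770 = 11.68 mg/L.
e^(−k_d t) = e^(−0.237×0.5152) = 0.8850; e^(−k_2 t) = e^(−0.714×0.5152) = 0.6922.
D = 11.68 × (0.8850 − 0.6922) + 3.01 × 0.6922 = 2.252 + 2.084 = 4.335 mg/L.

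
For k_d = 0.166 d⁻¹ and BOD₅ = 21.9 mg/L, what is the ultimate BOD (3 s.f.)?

L₀ ≈ 38.8 mg/L

BOD₅ = L₀(1 − e^(−5k_d)) ⇒ L₀ = BOD₅ / (1 − e^(−5×0.166))
= 21.9 / (1 − 0.4360) = 21.9 / 0.5640 = 38.83 mg/L.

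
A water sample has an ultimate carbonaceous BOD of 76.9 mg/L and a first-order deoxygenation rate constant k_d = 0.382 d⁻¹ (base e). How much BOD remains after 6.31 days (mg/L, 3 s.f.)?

L_t = L₀ e^(−k_d t) = 76.9 × e^(−0.382×6.31) = 76.9 × 0.08978 = 6.904 mg/L.

L ≈ 6.90 mg/L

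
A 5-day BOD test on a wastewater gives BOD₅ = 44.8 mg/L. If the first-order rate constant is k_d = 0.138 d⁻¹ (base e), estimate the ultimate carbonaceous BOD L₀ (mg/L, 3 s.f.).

L₀ ≈ 89.9 mg/L

BOD₅ = L₀(1 − e^(−5k_d)) ⇒ L₀ = BOD₅ / (1 − e^(−5×0.138))
= 44.8 / (1 − 0.5016) = 44.8 / 0.4984 = 89.88 mg/L.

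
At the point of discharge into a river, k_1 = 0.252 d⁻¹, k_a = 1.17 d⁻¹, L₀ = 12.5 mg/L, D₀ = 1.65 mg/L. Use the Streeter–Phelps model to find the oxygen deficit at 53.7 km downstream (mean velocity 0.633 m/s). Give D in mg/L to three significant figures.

D ≈ 2.11 mg/L

Travel time t = x/v = 53.7 km / (0.633 m/s) = 53700 m / 0.633 m/s = 84830 s = 0.9819 d.
k_1 L₀/(k_a−k_1) = 0.252×12.5/(1.17−0.252) = 3.150/0.9180 = 3.431 mg/L.
e^(−k_1 t) = e^(−0.252×0.9819) = 0.7808; e^(−k_a t) = e^(−1.17×0.9819) = 0.3170.
D = 3.431 × (0.7808 − 0.3170) + 1.65 × 0.3170 = 1.591 + 0.5231 = 2.114 mg/L.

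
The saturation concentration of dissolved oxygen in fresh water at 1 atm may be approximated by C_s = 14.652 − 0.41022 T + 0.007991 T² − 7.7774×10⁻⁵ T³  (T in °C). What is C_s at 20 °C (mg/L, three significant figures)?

C_s ≈ 9.02 mg/L

C_s = 14.652 − 0.41022×20 + 0.007991×20² − 7.7774×10⁻⁵×20³ = 9.022 mg/L.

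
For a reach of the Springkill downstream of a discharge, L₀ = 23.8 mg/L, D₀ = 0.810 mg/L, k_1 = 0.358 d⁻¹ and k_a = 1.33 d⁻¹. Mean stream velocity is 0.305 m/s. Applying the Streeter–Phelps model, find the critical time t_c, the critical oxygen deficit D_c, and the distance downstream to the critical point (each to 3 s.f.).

t_c ≈ 1.25 d; D_c ≈ 4.09 mg/L; x_c ≈ 33.0 km

At the critical point dD/dt = 0, so k_1 L₀ e^(−k_1 t) = k_a D. Substituting D(t) from the Streeter–Phelps equation and solving for t gives
t_c = ln[(k_a/k_1)(1 − D₀(k_a−k_1)/(k_1 L₀))] / (k_a−k_1).
Here k_a−k_1 = 0.9720 d⁻¹ and 1 − D₀(k_a−k_1)/(k_1 L₀) = 1 − 0.810×0.9720/(0.358×23.8) = 0.9076, so
t_c = ln(3.715 × 0.9076) / 0.9720 = 1.215 / 0.9720 = 1.250 d.
D_c = (k_1/k_a) L₀ e^(−k_1 t_c) = (0.358/1.33) × 23.8 × e^(−0.358×1.250) = 0.2692 × 23.8 × 0.6391 = 4.094 mg/L.
x_c = v t_c = 0.305 m/s × 1.250 d × 86400 s/d = 32950 m ≈ 33.0 km.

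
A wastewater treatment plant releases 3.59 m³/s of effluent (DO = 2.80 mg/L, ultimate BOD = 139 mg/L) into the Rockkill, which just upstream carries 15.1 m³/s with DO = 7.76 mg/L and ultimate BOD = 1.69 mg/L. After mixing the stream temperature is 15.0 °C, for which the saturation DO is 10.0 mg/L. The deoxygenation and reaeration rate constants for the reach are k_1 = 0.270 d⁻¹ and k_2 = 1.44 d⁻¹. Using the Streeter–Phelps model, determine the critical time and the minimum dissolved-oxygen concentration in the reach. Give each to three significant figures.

Mixed DO = (15.1×7.76 + 3.59×2.80)/(15.1+3.59) = 127.2/18.69 = 6.807 mg/L.
Mixed L₀ = (15.1×1.69 + 3.59×139)/(18.69) = 524.5/18.69 = 28.06 mg/L.
Initial deficit D₀ = C_s − DO₀ = 10.0 − 6.807 = 3.193 mg/L.
t_c = (1/1.170) ln[(1.44/0.270)(1 − 3.193×1.170/(0.270×28.06))] = 0.8547 × ln(2.704) = 0.8502 d.
D_c = (0.270/1.44) × 28.06 × e^(−0.270×0.8502) = 0.1875 × 28.06 × 0.7949 = 4.183 mg/L.
Minimum DO = 10.0 − 4.183 = 5.817 mg/L.

t_c ≈ 0.850 d; minimum DO ≈ 5.82 mg/L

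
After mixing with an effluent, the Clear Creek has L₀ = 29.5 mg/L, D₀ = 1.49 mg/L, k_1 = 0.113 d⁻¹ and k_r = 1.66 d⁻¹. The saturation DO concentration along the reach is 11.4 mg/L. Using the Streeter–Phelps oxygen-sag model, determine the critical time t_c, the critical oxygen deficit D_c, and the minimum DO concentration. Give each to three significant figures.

t_c ≈ 0.977 d; D_c ≈ 1.80 mg/L; min DO ≈ 9.60 mg/L

With k_r/k_1 = 14.69 and 1 − D₀(k_r−k_1)/(k_1 L₀) = 0.3085,
t_c = ln(14.69 × 0.3085) / (1.66 − 0.113) = ln(4.532) / 1.547 = 1.511/1.547 = 0.9769 d.
D_c = (k_1/k_r) L₀ e^(−k_1 t_c) = (0.113/1.66) × 29.5 × e^(−0.113×0.9769) = 0.06807 × 29.5 × 0.8955 = 1.798 mg/L.
Minimum DO = C_s − D_c = 11.4 − 1.798 = 9.602 mg/L.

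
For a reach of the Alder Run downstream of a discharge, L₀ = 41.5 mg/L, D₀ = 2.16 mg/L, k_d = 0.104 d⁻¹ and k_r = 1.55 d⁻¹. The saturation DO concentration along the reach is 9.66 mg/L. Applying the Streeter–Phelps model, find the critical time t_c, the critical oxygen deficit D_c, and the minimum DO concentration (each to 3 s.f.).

With k_r/k_d = 14.90 and 1 − D₀(k_r−k_d)/(k_d L₀) = 0.2763,
t_c = ln(14.90 × 0.2763) / (1.55 − 0.104) = ln(4.118) / 1.446 = 1.415/1.446 = 0.9789 d.
D_c = (k_d/k_r) L₀ e^(−k_d t_c) = (0.104/1.55) × 41.5 × e^(−0.104×0.9789) = 0.06710 × 41.5 × 0.9032 = 2.515 mg/L.
Minimum DO = C_s − D_c = 9.66 − 2.515 = 7.145 mg/L.

t_c ≈ 0.979 d; D_c ≈ 2.51 mg/L; min DO ≈ 7.15 mg/L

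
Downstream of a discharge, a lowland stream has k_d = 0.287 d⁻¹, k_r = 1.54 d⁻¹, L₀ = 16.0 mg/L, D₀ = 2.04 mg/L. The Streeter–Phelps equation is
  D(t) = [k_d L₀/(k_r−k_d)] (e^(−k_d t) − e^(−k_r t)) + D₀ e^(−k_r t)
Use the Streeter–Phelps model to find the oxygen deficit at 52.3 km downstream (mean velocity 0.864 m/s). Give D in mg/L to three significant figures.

D ≈ 2.44 mg/L

Travel time t = x/v = 52.3 km / (0.864 m/s) = 52300 m / 0.864 m/s = 60530 s = 0.7006 d.
k_d L₀/(k_r−k_d) = 0.287×16.0/(1.54−0.287) = 4.592/1.253 = 3.665 mg/L.
e^(−k_d t) = e^(−0.287×0.7006) = 0.8179; e^(−k_r t) = e^(−1.54×0.7006) = 0.3400.
D = 3.665 × (0.8179 − 0.3400) + 2.04 × 0.3400 = 1.751 + 0.6935 = 2.445 mg/L.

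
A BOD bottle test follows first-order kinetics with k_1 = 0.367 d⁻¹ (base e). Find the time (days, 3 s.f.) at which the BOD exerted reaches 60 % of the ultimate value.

y/L₀ = 1 − e^(−k_1 t) = 0.60 ⇒ e^(−k_1 t) = 0.400
t = −ln(0.400) / 0.367 = 0.9163 / 0.367 = 2.497 d.

t ≈ 2.50 d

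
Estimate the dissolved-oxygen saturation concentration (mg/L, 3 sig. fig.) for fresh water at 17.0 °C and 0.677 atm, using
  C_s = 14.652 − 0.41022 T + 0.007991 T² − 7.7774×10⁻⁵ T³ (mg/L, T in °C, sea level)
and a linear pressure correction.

C_s ≈ 6.50 mg/L

At sea level: C_s = 14.652 − 0.41022×17.0 + 0.007991×17.0² − 7.7774×10⁻⁵×17.0³ = 9.606 mg/L.
Pressure correction: C_s' = 9.606 × 0.677 = 6.503 mg/L.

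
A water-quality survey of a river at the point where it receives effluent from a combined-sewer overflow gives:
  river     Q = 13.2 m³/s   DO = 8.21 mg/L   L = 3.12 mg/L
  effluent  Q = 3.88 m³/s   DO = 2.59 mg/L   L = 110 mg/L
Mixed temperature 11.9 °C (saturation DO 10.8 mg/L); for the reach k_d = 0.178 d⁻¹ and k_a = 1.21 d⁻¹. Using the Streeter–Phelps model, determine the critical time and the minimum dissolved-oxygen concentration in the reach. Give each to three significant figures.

t_c ≈ 0.205 d; minimum DO ≈ 6.91 mg/L

Mixed DO = (13.2×8.21 + 3.88×2.59)/(13.2+3.88) = 118.4/17.08 = 6.933 mg/L.
Mixed L₀ = (13.2×3.12 + 3.88×110)/(17.08) = 468.0/17.08 = 27.40 mg/L.
Initial deficit D₀ = C_s − DO₀ = 10.8 − 6.933 = 3.867 mg/L.
t_c = (1/1.032) ln[(1.21/0.178)(1 − 3.867×1.032/(0.178×27.40))] = 0.9690 × ln(1.236) = 0.2052 d.
D_c = (0.178/1.21) × 27.40 × e^(−0.178×0.2052) = 0.1471 × 27.40 × 0.9641 = 3.886 mg/L.
Minimum DO = 10.8 − 3.886 = 6.914 mg/L.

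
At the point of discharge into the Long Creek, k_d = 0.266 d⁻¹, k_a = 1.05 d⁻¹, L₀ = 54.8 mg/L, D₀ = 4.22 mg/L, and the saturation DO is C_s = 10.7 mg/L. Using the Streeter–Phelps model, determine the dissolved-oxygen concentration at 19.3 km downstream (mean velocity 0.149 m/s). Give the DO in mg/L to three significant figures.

Travel time t = x/v = 19.3 km / (0.149 m/s) = 19300 m / 0.149 m/s = 129500 s = 1.499 d.
k_d L₀/(k_a−k_d) = 0.266×54.8/(1.05−0.266) = 14.58/0.7840 = 18.59 mg/L.
e^(−k_d t) = e^(−0.266×1.499) = 0.6711; e^(−k_a t) = e^(−1.05×1.499) = 0.2072.
D = 18.59 × (0.6711 − 0.2072) + 4.22 × 0.2072 = 8.626 + 0.8743 = 9.501 mg/L.
DO = C_s − D = 10.7 − 9.501 = 1.199 mg/L.

DO ≈ 1.20 mg/L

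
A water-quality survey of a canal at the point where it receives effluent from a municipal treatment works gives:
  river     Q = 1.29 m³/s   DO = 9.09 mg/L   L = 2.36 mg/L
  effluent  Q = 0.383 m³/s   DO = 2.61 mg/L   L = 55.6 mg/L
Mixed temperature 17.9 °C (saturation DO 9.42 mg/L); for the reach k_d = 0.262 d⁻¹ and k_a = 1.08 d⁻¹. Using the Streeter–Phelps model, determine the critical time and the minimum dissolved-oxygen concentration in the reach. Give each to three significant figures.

t_c ≈ 1.13 d; minimum DO ≈ 6.79 mg/L

Mixed DO = (1.29×9.09 + 0.383×2.61)/(1.29+0.383) = 12.73/1.673 = 7.607 mg/L.
Mixed L₀ = (1.29×2.36 + 0.383×55.6)/(1.673) = 24.34/1.673 = 14.55 mg/L.
Initial deficit D₀ = C_s − DO₀ = 9.42 − 7.607 = 1.813 mg/L.
t_c = (1/0.8180) ln[(1.08/0.262)(1 − 1.813×0.8180/(0.262×14.55))] = 1.222 × ln(2.518) = 1.129 d.
D_c = (0.262/1.08) × 14.55 × e^(−0.262×1.129) = 0.2426 × 14.55 × 0.7440 = 2.626 mg/L.
Minimum DO = 9.42 − 2.626 = 6.794 mg/L.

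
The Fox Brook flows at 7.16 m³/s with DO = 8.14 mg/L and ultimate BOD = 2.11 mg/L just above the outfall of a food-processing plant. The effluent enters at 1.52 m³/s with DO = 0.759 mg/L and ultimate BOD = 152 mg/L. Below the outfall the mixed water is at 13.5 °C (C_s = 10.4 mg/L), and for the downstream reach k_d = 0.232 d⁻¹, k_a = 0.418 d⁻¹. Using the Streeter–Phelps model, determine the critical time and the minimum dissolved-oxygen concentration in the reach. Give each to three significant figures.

t_c ≈ 2.60 d; minimum DO ≈ 1.78 mg/L

Mixed DO = (7.16×8.14 + 1.52×0.759)/(7.16+1.52) = 59.44/8.680 = 6.847 mg/L.
Mixed L₀ = (7.16×2.11 + 1.52×152)/(8.680) = 246.1/8.680 = 28.36 mg/L.
Initial deficit D₀ = C_s − DO₀ = 10.4 − 6.847 = 3.553 mg/L.
t_c = (1/0.1860) ln[(0.418/0.232)(1 − 3.553×0.1860/(0.232×28.36))] = 5.376 × ln(1.621) = 2.596 d.
D_c = (0.232/0.418) × 28.36 × e^(−0.232×2.596) = 0.5550 × 28.36 × 0.5475 = 8.618 mg/L.
Minimum DO = 10.4 − 8.618 = 1.782 mg/L.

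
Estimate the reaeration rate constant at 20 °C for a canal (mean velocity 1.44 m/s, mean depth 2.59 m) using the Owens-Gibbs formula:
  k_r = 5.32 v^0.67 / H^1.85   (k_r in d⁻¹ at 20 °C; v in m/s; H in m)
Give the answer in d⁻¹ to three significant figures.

k_r ≈ 1.17 d⁻¹

k_r = 5.32 × 1.44^0.67 / 2.59^1.85 = 5.32 × 1.277 / 5.816 = 1.168 d⁻¹.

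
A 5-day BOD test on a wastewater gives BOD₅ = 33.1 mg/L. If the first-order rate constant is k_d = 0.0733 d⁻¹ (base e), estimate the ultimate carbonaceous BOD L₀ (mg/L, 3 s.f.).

BOD₅ = L₀(1 − e^(−5k_d)) ⇒ L₀ = BOD₅ / (1 − e^(−5×0.0733))
= 33.1 / (1 − 0.6932) = 33.1 / 0.3068 = 107.9 mg/L.

L₀ ≈ 108 mg/L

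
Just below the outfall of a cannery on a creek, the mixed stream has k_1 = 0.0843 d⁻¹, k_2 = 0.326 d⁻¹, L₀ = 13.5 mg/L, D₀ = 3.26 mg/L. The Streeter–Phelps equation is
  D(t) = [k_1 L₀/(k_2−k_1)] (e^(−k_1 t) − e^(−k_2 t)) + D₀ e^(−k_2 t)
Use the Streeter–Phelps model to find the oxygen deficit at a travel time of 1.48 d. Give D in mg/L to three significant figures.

D ≈ 3.26 mg/L

k_1 L₀/(k_2−k_1) = 0.0843×13.5/(0.326−0.0843) = 1.138/0.2417 = 4.709 mg/L.
e^(−k_1 t) = e^(−0.0843×1.480) = 0.8827; e^(−k_2 t) = e^(−0.326×1.480) = 0.6173.
D = 4.709 × (0.8827 − 0.6173) + 3.26 × 0.6173 = 1.250 + 2.012 = 3.262 mg/L.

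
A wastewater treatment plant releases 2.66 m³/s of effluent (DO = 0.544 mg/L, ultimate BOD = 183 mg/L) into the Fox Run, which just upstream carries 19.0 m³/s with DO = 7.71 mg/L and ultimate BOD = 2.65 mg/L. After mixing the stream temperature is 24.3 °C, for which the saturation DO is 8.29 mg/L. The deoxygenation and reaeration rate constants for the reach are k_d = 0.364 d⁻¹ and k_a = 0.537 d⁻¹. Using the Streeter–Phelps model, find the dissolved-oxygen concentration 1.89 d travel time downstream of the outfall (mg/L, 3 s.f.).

Mixed DO = (19.0×7.71 + 2.66×0.544)/(19.0+2.66) = 147.9/21.66 = 6.830 mg/L.
Mixed L₀ = (19.0×2.65 + 2.66×183)/(21.66) = 537.1/21.66 = 24.80 mg/L.
Initial deficit D₀ = C_s − DO₀ = 8.29 − 6.830 = 1.460 mg/L.
D(1.89) = [0.364×24.80/(0.537−0.364)](e^(−0.364×1.89) − e^(−0.537×1.89)) + 1.460 e^(−0.537×1.89)
= 52.18 × (0.5026 − 0.3624) + 1.460 × 0.3624 = 7.843 mg/L.
DO = 8.29 − 7.843 = 0.4471 mg/L.

DO ≈ 0.447 mg/L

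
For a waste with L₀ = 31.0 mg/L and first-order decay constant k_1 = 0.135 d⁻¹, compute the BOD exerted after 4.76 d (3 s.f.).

y ≈ 14.7 mg/L

y_t = L₀(1 − e^(−k_1 t)) = 31.0 × (1 − e^(−0.135×4.76))
= 31.0 × (1 − 0.5259) = 31.0 × 0.4741 = 14.70 mg/L.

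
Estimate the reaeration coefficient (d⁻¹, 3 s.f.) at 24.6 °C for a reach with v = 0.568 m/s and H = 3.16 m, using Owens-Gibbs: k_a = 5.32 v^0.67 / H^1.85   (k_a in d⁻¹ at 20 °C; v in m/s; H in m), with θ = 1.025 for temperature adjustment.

k_a ≈ 0.486 d⁻¹

k_a(20) = 5.32 × 0.568^0.67 / 3.16^1.85 = 5.32 × 0.6846 / 8.403 = 0.4334 d⁻¹.
k_a(24.6) = 0.4334 × 1.025^(24.6−20) = 0.4334 × 1.120 = 0.4855 d⁻¹.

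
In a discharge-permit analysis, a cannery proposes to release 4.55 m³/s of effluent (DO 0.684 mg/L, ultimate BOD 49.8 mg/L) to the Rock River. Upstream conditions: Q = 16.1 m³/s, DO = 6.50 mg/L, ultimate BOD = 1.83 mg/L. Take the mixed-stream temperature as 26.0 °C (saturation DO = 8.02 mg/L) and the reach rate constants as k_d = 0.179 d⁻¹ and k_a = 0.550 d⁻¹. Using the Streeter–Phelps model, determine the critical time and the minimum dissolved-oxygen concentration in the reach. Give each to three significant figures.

t_c ≈ 1.32 d; minimum DO ≈ 4.84 mg/L

Mixed DO = (16.1×6.50 + 4.55×0.684)/(16.1+4.55) = 107.8/20.65 = 5.219 mg/L.
Mixed L₀ = (16.1×1.83 + 4.55×49.8)/(20.65) = 256.1/20.65 = 12.40 mg/L.
Initial deficit D₀ = C_s − DO₀ = 8.02 − 5.219 = 2.801 mg/L.
t_c = (1/0.3710) ln[(0.550/0.179)(1 − 2.801×0.3710/(0.179×12.40))] = 2.695 × ln(1.634) = 1.323 d.
D_c = (0.179/0.550) × 12.40 × e^(−0.179×1.323) = 0.3255 × 12.40 × 0.7891 = 3.184 mg/L.
Minimum DO = 8.02 − 3.184 = 4.836 mg/L.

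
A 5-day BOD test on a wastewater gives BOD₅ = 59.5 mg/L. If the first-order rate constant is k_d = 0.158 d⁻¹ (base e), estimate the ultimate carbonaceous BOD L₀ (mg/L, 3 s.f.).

BOD₅ = L₀(1 − e^(−5k_d)) ⇒ L₀ = BOD₅ / (1 − e^(−5×0.158))
= 59.5 / (1 − 0.4538) = 59.5 / 0.5462 = 108.9 mg/L.

L₀ ≈ 109 mg/L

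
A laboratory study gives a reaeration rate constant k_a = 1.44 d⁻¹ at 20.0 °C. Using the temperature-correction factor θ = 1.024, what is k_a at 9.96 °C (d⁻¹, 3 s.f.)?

k_a(T₂) = k_a(T₁) · θ^(T₂−T₁) = 1.44 × 1.024^(9.96−20.0)
= 1.44 × 1.024^-10.0 = 1.44 × 0.7881 = 1.135 d⁻¹.

k_a ≈ 1.13 d⁻¹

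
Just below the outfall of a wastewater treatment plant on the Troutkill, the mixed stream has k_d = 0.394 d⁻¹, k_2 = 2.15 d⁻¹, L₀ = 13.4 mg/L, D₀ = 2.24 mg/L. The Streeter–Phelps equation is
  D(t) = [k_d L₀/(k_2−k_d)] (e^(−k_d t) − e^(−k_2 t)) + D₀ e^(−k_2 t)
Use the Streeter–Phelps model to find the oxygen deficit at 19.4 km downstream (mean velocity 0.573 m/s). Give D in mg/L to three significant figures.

D ≈ 2.25 mg/L

Travel time t = x/v = 19.4 km / (0.573 m/s) = 19400 m / 0.573 m/s = 33860 s = 0.3919 d.
k_d L₀/(k_2−k_d) = 0.394×13.4/(2.15−0.394) = 5.280/1.756 = 3.007 mg/L.
e^(−k_d t) = e^(−0.394×0.3919) = 0.8569; e^(−k_2 t) = e^(−2.15×0.3919) = 0.4306.
D = 3.007 × (0.8569 − 0.4306) + 2.24 × 0.4306 = 1.282 + 0.9646 = 2.246 mg/L.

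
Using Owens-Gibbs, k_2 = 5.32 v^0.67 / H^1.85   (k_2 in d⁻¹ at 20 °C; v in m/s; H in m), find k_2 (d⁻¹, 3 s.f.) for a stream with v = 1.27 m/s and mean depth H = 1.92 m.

k_2 = 5.32 × 1.27^0.67 / 1.92^1.85 = 5.32 × 1.174 / 3.343 = 1.868 d⁻¹.

k_2 ≈ 1.87 d⁻¹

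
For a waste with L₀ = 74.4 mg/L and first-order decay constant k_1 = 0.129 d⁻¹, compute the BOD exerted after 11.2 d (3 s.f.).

y_t = L₀(1 − e^(−k_1 t)) = 74.4 × (1 − e^(−0.129×11.2))
= 74.4 × (1 − 0.2358) = 74.4 × 0.7642 = 56.86 mg/L.

y ≈ 56.9 mg/L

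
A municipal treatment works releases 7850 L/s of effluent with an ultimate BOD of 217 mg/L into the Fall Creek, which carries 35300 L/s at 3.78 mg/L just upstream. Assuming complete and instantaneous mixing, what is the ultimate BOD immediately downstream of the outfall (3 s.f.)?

42.6 mg/L

Flow-weighted mixing: C = (Q_r C_r + Q_w C_w)/(Q_r + Q_w)
= (35300×3.78 + 7850×217)/(35300 + 7850) = 1.837×10^6/43150 = 42.57 mg/L.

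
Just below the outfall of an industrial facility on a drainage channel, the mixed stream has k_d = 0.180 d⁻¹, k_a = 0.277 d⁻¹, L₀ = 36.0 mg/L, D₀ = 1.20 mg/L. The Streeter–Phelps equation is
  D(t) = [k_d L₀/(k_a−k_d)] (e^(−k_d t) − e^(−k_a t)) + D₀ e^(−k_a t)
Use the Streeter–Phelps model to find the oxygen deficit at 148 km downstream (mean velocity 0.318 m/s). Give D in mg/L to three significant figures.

Travel time t = x/v = 148 km / (0.318 m/s) = 148000 m / 0.318 m/s = 465400 s = 5.387 d.
k_d L₀/(k_a−k_d) = 0.180×36.0/(0.277−0.180) = 6.480/0.09700 = 66.80 mg/L.
e^(−k_d t) = e^(−0.180×5.387) = 0.3792; e^(−k_a t) = e^(−0.277×5.387) = 0.2249.
D = 66.80 × (0.3792 − 0.2249) + 1.20 × 0.2249 = 10.31 + 0.2699 = 10.58 mg/L.

D ≈ 10.6 mg/L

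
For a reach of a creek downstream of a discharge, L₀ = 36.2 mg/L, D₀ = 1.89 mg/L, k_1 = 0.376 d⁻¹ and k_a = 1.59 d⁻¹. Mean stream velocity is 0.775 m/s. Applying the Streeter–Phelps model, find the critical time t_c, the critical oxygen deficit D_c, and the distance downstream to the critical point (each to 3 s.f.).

With k_a/k_1 = 4.229 and 1 − D₀(k_a−k_1)/(k_1 L₀) = 0.8314,
t_c = ln(4.229 × 0.8314) / (1.59 − 0.376) = ln(3.516) / 1.214 = 1.257/1.214 = 1.036 d.
L(t_c) = L₀ e^(−k_1 t_c) = 36.2 × 0.6775 = 24.52 mg/L, and at the critical point k_a D_c = k_1 L, so D_c = (0.376/1.59) × 24.52 = 5.799 mg/L.
x_c = v t_c = 0.775 m/s × 1.036 d × 86400 s/d = 69350 m ≈ 69.3 km.

t_c ≈ 1.04 d; D_c ≈ 5.80 mg/L; x_c ≈ 69.3 km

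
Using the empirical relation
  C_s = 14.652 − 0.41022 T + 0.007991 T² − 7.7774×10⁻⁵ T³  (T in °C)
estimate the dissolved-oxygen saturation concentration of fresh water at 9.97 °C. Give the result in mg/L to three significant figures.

C_s = 14.652 − 0.41022×9.97 + 0.007991×9.97² − 7.7774×10⁻⁵×9.97³ = 11.28 mg/L.

C_s ≈ 11.3 mg/L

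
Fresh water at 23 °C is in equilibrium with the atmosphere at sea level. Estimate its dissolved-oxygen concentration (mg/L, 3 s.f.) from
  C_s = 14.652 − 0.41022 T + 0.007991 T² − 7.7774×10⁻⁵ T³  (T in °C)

C_s ≈ 8.50 mg/L

C_s = 14.652 − 0.41022×23 + 0.007991×23² − 7.7774×10⁻⁵×23³ = 8.498 mg/L.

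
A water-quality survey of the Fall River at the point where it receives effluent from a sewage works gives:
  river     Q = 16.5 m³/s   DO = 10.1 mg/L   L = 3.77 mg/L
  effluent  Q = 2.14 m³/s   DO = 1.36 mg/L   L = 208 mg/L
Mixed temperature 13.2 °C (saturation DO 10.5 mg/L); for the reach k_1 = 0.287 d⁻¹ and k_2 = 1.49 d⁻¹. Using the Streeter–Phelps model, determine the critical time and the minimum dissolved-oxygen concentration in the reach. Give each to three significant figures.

Mixed DO = (16.5×10.1 + 2.14×1.36)/(16.5+2.14) = 169.6/18.64 = 9.097 mg/L.
Mixed L₀ = (16.5×3.77 + 2.14×208)/(18.64) = 507.3/18.64 = 27.22 mg/L.
Initial deficit D₀ = C_s − DO₀ = 10.5 − 9.097 = 1.403 mg/L.
t_c = (1/1.203) ln[(1.49/0.287)(1 − 1.403×1.203/(0.287×27.22))] = 0.8313 × ln(4.070) = 1.167 d.
D_c = (0.287/1.49) × 27.22 × e^(−0.287×1.167) = 0.1926 × 27.22 × 0.7155 = 3.751 mg/L.
Minimum DO = 10.5 − 3.751 = 6.749 mg/L.

t_c ≈ 1.17 d; minimum DO ≈ 6.75 mg/L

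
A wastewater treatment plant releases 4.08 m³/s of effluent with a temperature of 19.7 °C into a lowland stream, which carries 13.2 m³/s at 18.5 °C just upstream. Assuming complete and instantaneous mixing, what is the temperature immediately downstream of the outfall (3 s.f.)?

18.8 °C

Flow-weighted mixing: C = (Q_r C_r + Q_w C_w)/(Q_r + Q_w)
= (13.2×18.5 + 4.08×19.7)/(13.2 + 4.08) = 324.6/17.28 = 18.78 °C.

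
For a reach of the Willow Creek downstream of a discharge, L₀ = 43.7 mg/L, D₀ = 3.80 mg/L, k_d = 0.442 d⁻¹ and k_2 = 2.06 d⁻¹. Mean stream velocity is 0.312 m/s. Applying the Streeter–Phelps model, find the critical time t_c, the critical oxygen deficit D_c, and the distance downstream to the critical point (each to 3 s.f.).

t_c = [1/(k_2−k_d)] ln[(k_2/k_d)(1 − D₀(k_2−k_d)/(k_d L₀))]
= [1/(2.06−0.442)] ln[(2.06/0.442)(1 − 3.80×1.618/(0.442×43.7))]
= (1/1.618) ln[4.661 × 0.6817] = 0.6180 × ln(3.177) = 0.6180 × 1.156 = 0.7144 d.
L(t_c) = L₀ e^(−k_d t_c) = 43.7 × 0.7292 = 31.87 mg/L, and at the critical point k_2 D_c = k_d L, so D_c = (0.442/2.06) × 31.87 = 6.837 mg/L.
x_c = v t_c = 0.312 m/s × 0.7144 d × 86400 s/d = 19260 m ≈ 19.3 km.

t_c ≈ 0.714 d; D_c ≈ 6.84 mg/L; x_c ≈ 19.3 km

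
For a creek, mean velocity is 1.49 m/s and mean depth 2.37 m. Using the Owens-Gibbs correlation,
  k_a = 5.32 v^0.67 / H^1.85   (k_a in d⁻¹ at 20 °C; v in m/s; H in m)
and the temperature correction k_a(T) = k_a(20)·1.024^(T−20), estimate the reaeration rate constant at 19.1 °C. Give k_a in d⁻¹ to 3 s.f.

k_a(20) = 5.32 × 1.49^0.67 / 2.37^1.85 = 5.32 × 1.306 / 4.935 = 1.408 d⁻¹.
k_a(19.1) = 1.408 × 1.024^(19.1−20) = 1.408 × 0.9789 = 1.378 d⁻¹.

k_a ≈ 1.38 d⁻¹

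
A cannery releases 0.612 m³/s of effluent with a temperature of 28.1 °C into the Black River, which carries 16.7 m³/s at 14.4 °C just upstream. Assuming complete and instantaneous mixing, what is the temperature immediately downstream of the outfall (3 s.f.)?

14.9 °C

Flow-weighted mixing: C = (Q_r C_r + Q_w C_w)/(Q_r + Q_w)
= (16.7×14.4 + 0.612×28.1)/(16.7 + 0.612) = 257.7/17.31 = 14.88 °C.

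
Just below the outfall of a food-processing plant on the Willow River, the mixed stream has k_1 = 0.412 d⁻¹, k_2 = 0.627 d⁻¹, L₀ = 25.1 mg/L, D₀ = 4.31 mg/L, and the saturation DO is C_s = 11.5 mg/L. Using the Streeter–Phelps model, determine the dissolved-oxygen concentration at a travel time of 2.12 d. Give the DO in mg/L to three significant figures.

k_1 L₀/(k_2−k_1) = 0.412×25.1/(0.627−0.412) = 10.34/0.2150 = 48.10 mg/L.
e^(−k_1 t) = e^(−0.412×2.120) = 0.4175; e^(−k_2 t) = e^(−0.627×2.120) = 0.2647.
D = 48.10 × (0.4175 − 0.2647) + 4.31 × 0.2647 = 7.351 + 1.141 = 8.492 mg/L.
DO = C_s − D = 11.5 − 8.492 = 3.008 mg/L.

DO ≈ 3.01 mg/L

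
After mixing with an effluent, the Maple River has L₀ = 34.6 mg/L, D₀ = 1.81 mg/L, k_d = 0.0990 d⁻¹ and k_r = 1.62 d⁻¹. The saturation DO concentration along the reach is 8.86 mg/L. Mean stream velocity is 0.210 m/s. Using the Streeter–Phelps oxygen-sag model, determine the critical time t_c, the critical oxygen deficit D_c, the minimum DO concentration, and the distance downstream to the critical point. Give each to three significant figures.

t_c ≈ 0.767 d; D_c ≈ 1.96 mg/L; min DO ≈ 6.90 mg/L; x_c ≈ 13.9 km

t_c = [1/(k_r−k_d)] ln[(k_r/k_d)(1 − D₀(k_r−k_d)/(k_d L₀))]
= [1/(1.62−0.0990)] ln[(1.62/0.0990)(1 − 1.81×1.521/(0.0990×34.6))]
= (1/1.521) ln[16.36 × 0.1963] = 0.6575 × ln(3.212) = 0.6575 × 1.167 = 0.7672 d.
D_c = (k_d/k_r) L₀ e^(−k_d t_c) = (0.0990/1.62) × 34.6 × e^(−0.0990×0.7672) = 0.06111 × 34.6 × 0.9269 = 1.960 mg/L.
Minimum DO = C_s − D_c = 8.86 − 1.960 = 6.900 mg/L.
x_c = v t_c = 0.210 m/s × 0.7672 d × 86400 s/d = 13920 m ≈ 13.9 km.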